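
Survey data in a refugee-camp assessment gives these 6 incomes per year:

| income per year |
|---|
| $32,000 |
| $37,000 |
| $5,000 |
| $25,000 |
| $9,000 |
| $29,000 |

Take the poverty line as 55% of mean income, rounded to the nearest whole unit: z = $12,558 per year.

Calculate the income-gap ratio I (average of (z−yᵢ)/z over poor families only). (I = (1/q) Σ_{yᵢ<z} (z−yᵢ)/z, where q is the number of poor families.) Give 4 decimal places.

Poor units: $5,000, $9,000 (q = 2 of N = 6).
Relative gaps: 0.6018, 0.2833; sum = 0.885173.
The income-gap ratio divides by q (the poor only): 0.885173 / 2 = 0.4426.

0.4426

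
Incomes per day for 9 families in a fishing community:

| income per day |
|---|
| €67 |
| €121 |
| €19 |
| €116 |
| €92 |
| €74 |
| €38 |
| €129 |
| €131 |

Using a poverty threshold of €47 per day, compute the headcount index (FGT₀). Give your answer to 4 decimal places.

2 of the 9 families have income below €47.
H = 2/9 = 0.2222.

0.2222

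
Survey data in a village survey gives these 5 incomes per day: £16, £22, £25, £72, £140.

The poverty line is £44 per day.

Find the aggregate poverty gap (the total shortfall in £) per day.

Poor units: £16, £22, £25 (q = 3 of N = 5).
Individual gaps: 44−16 = 28; 44−22 = 22; 44−25 = 19.
Aggregate gap = £69.

£69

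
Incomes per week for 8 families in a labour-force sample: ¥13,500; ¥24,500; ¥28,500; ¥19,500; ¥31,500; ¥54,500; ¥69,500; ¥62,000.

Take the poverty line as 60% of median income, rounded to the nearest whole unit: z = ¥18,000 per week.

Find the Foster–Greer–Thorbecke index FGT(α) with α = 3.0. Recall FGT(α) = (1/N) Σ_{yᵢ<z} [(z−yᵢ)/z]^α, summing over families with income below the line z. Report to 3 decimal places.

0.002

Below the line: ¥13,500 (q = 1 of N = 8).
Gap ratios (z−y)/z: (18000−13500)/18000 = 0.2500.
Raised to α = 3.0: 0.01562.
Sum = 0.015625; FGT(3.0) = 0.015625 / 8 = 0.002.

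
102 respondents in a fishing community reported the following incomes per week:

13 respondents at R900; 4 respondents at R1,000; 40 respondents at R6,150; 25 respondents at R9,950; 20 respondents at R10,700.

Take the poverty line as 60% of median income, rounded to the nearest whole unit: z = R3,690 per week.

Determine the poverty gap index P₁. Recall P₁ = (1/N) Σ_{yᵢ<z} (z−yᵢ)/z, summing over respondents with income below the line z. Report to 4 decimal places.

Below the line: 13×R900, 4×R1,000 (q = 17 of N = 102).
Shortfall ratios: (3690−900)/3690 = 0.7561 (×13); (3690−1000)/3690 = 0.7290 (×4).
Sum of shortfalls = 12.745257; P₁ averages over all N: 12.745257 / 102 = 0.1250.

0.1250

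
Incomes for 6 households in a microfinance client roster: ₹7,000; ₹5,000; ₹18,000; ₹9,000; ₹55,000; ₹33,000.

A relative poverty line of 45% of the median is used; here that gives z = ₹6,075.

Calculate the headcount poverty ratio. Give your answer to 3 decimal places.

1 of the 6 households have income below ₹6,075.
H = 1/6 = 0.167.

0.167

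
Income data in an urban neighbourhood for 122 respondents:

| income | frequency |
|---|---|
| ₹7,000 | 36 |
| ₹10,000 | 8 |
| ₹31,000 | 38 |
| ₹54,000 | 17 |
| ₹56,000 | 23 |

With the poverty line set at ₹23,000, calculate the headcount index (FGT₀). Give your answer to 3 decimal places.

0.361

44 of the 122 respondents have income below ₹23,000.
H = 44/122 = 0.361.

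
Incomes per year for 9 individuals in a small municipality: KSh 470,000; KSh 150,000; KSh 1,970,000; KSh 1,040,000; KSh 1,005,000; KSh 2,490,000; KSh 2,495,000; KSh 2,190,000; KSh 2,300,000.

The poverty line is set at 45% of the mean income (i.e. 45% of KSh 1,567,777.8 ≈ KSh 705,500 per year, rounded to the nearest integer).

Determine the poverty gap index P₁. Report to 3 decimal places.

Below z: KSh 150,000, KSh 470,000 (q = 2 of N = 9).
Gap ratios (z−y)/z: (705500−150000)/705500 = 0.7874; (705500−470000)/705500 = 0.3338.
Σ = 1.121191. Dividing by the full population N = 9 gives P₁ = 0.125.

0.125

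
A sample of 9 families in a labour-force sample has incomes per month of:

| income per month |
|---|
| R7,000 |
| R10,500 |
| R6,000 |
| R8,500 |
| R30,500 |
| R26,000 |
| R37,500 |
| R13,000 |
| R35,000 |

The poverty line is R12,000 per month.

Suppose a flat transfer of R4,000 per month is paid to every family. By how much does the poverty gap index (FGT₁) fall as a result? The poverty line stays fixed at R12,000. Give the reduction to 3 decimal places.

0.120

Before: below the line — R6,000, R7,000, R8,500, R10,500; poverty gap index (FGT₁) = 0.14815.
After the R4,000 transfer: below the line — R10,000, R11,000; poverty gap index (FGT₁) = 0.02778.
Reduction = 0.14815 − 0.02778 = 0.120.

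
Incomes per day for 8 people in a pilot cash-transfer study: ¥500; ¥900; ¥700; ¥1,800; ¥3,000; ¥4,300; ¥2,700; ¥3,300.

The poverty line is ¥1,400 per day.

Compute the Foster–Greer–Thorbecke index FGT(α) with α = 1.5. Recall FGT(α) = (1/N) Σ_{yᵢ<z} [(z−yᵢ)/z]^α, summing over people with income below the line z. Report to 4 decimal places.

Incomes under z: ¥500, ¥700, ¥900 (q = 3 of N = 8).
Gap ratios (z−y)/z: (1400−500)/1400 = 0.6429; (1400−700)/1400 = 0.5000; (1400−900)/1400 = 0.3571.
Raised to α = 1.5: 0.51543; 0.35355; 0.21343.
Sum = 1.082419; FGT(1.5) = 1.082419 / 8 = 0.1353.

0.1353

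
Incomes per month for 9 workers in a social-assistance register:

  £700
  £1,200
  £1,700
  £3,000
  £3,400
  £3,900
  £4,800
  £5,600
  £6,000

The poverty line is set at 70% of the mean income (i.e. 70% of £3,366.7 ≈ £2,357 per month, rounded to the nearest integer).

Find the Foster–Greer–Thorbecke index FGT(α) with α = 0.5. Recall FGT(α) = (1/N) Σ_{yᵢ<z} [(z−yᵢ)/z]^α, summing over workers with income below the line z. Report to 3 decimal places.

0.230

Below the line: £700, £1,200, £1,700 (q = 3 of N = 9).
Shortfall ratios: (2357−700)/2357 = 0.7030; (2357−1200)/2357 = 0.4909; (2357−1700)/2357 = 0.2787.
Raised to α = 0.5: 0.83846; 0.70063; 0.52796.
Sum = 2.067048; FGT(0.5) = 2.067048 / 9 = 0.230.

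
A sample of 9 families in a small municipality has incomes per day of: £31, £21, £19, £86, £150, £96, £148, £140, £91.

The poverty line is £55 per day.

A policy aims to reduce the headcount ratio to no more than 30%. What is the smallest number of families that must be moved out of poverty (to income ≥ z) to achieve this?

3 of the 9 families are poor, so H = 3/9 = 0.333.
A headcount ratio of at most 30% allows at most ⌊0.30 × 9⌋ = 2 poor families.
So at least 3 − 2 = 1 must be lifted.

1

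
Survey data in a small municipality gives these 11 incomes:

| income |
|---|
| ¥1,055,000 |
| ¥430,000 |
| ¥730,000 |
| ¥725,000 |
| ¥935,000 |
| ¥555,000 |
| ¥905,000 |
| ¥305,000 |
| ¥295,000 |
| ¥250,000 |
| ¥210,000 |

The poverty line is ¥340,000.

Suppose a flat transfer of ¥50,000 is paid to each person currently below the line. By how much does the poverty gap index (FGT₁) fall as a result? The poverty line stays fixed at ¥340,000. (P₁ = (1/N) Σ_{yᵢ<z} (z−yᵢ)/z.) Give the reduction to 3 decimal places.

Before: below the line — ¥210,000, ¥250,000, ¥295,000, ¥305,000; poverty gap index (FGT₁) = 0.08021.
After the ¥50,000 transfer: below the line — ¥260,000, ¥300,000; poverty gap index (FGT₁) = 0.03209.
Reduction = 0.08021 − 0.03209 = 0.048.

0.048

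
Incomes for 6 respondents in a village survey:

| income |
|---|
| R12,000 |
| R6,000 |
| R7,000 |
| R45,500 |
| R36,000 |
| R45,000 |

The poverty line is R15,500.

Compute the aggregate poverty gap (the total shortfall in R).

R21,500

Poor units: R6,000, R7,000, R12,000 (q = 3 of N = 6).
Individual gaps: 15500−6000 = 9500; 15500−7000 = 8500; 15500−12000 = 3500.
Aggregate gap = R21,500.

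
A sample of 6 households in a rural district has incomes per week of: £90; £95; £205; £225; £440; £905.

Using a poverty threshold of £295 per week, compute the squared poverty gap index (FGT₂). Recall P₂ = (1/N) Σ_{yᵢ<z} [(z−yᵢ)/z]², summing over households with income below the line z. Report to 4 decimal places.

Below z: £90, £95, £205, £225 (q = 4 of N = 6).
Shortfall ratios: (295−90)/295 = 0.6949; (295−95)/295 = 0.6780; (295−205)/295 = 0.3051; (295−225)/295 = 0.2373.
Squared: 0.4829; 0.4596; 0.0931; 0.0563.
Sum = 1.091928; P₂ = 1.091928 / 6 = 0.1820.

0.1820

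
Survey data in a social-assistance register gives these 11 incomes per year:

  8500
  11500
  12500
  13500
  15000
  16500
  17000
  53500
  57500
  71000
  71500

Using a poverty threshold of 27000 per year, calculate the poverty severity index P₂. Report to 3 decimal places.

0.166

Poor units: 8500, 11500, 12500, 13500, 15000, 16500, 17000 (q = 7 of N = 11).
Shortfall ratios: (27000−8500)/27000 = 0.6852; (27000−11500)/27000 = 0.5741; (27000−12500)/27000 = 0.5370; (27000−13500)/27000 = 0.5000; (27000−15000)/27000 = 0.4444; (27000−16500)/27000 = 0.3889; (27000−17000)/27000 = 0.3704.
Squared: 0.4695; 0.3296; 0.2884; 0.2500; 0.1975; 0.1512; 0.1372.
Sum = 1.823388; P₂ = 1.823388 / 11 = 0.166.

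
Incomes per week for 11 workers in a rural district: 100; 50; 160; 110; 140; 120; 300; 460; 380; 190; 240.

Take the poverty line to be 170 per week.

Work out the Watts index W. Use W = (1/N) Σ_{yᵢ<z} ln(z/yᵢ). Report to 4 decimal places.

Below z: 50, 100, 110, 120, 140, 160 (q = 6 of N = 11).
Log gaps: ln(170/50) = 1.2238; ln(170/100) = 0.5306; ln(170/110) = 0.4353; ln(170/120) = 0.3483; ln(170/140) = 0.1942; ln(170/160) = 0.0606.
W = 2.792809 / 11 = 0.2539.

0.2539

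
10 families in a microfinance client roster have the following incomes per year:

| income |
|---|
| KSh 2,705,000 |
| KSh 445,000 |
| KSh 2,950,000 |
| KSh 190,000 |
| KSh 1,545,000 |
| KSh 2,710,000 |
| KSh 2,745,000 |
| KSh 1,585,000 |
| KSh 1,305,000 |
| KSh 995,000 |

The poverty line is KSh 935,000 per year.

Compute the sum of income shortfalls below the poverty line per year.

KSh 1,235,000

Incomes under z: KSh 190,000, KSh 445,000 (q = 2 of N = 10).
Individual gaps: 935000−190000 = 745000; 935000−445000 = 490000.
Aggregate gap = KSh 1,235,000.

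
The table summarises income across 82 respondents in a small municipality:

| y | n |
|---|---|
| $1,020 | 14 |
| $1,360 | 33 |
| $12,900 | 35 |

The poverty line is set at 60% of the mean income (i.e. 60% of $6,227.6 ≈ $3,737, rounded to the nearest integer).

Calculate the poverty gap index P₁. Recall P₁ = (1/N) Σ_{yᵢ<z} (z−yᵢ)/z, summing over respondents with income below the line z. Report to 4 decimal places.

0.3801

Poor units: 14×$1,020, 33×$1,360 (q = 47 of N = 82).
Relative gaps: (3737−1020)/3737 = 0.7271 (×14); (3737−1360)/3737 = 0.6361 (×33).
Sum of shortfalls = 31.169120; P₁ averages over all N: 31.169120 / 82 = 0.3801.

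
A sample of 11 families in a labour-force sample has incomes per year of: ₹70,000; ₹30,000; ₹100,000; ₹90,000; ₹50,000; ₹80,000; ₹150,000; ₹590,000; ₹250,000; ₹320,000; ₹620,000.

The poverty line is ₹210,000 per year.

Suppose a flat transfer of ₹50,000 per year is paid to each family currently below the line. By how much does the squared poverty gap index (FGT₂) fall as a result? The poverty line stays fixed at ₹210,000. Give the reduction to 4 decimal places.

0.1495

Before: below the line — ₹30,000, ₹50,000, ₹70,000, ₹80,000, ₹90,000, ₹100,000, ₹150,000; squared poverty gap index (FGT₂) = 0.256854.
After the ₹50,000 transfer: below the line — ₹80,000, ₹100,000, ₹120,000, ₹130,000, ₹140,000, ₹150,000, ₹200,000; squared poverty gap index (FGT₂) = 0.107401.
Reduction = 0.256854 − 0.107401 = 0.1495.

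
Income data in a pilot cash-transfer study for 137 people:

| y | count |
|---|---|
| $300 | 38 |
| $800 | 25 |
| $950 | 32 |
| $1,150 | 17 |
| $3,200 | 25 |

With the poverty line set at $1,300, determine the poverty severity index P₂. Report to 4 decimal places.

0.2097

Below the line: 38×$300, 25×$800, 32×$950, 17×$1,150 (q = 112 of N = 137).
Relative gaps: (1300−300)/1300 = 0.7692 (×38); (1300−800)/1300 = 0.3846 (×25); (1300−950)/1300 = 0.2692 (×32); (1300−1150)/1300 = 0.1154 (×17).
Squared: 0.5917 (×38); 0.1479 (×25); 0.0725 (×32); 0.0133 (×17).
Sum = 28.729290; P₂ = 28.729290 / 137 = 0.2097.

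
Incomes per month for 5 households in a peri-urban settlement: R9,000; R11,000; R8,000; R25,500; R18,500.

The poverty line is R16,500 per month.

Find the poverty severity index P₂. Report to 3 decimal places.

0.117

Incomes under z: R8,000, R9,000, R11,000 (q = 3 of N = 5).
Shortfall ratios: (16500−8000)/16500 = 0.5152; (16500−9000)/16500 = 0.4545; (16500−11000)/16500 = 0.3333.
Squared: 0.2654; 0.2066; 0.1111.
Sum = 0.583104; P₂ = 0.583104 / 5 = 0.117.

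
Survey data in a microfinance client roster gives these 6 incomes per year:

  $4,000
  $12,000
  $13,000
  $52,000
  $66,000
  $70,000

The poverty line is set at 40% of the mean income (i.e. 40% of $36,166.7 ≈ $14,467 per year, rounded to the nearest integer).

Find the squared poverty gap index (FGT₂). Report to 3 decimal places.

0.094

Below z: $4,000, $12,000, $13,000 (q = 3 of N = 6).
Shortfall ratios: (14467−4000)/14467 = 0.7235; (14467−12000)/14467 = 0.1705; (14467−13000)/14467 = 0.1014.
Squared: 0.5235; 0.0291; 0.0103.
Sum = 0.562827; P₂ = 0.562827 / 6 = 0.094.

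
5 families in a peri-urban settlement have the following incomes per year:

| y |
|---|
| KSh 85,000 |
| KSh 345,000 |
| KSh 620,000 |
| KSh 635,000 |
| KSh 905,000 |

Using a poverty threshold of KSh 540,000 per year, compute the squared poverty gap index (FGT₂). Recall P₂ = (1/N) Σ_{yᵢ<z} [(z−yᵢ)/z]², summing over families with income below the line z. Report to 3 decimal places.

0.168

Below z: KSh 85,000, KSh 345,000 (q = 2 of N = 5).
Gap ratios (z−y)/z: (540000−85000)/540000 = 0.8426; (540000−345000)/540000 = 0.3611.
Squared: 0.7100; 0.1304.
Sum = 0.840364; P₂ = 0.840364 / 5 = 0.168.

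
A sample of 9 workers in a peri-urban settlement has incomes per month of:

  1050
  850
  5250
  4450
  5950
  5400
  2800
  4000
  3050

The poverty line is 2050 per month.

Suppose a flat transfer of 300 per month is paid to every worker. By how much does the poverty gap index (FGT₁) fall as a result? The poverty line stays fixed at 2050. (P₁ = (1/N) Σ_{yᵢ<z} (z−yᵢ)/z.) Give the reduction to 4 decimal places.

Before: below the line — 850, 1050; poverty gap index (FGT₁) = 0.119241.
After the 300 transfer: below the line — 1150, 1350; poverty gap index (FGT₁) = 0.086721.
Reduction = 0.119241 − 0.086721 = 0.0325.

0.0325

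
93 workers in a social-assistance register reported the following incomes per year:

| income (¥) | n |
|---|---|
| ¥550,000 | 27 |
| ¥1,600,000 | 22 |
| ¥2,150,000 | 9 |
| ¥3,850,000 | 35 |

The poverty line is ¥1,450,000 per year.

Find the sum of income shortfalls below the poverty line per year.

Below the line: 27×¥550,000 (q = 27 of N = 93).
Individual gaps: 27×(1450000−550000) = 24300000.
Aggregate gap = ¥24,300,000.

¥24,300,000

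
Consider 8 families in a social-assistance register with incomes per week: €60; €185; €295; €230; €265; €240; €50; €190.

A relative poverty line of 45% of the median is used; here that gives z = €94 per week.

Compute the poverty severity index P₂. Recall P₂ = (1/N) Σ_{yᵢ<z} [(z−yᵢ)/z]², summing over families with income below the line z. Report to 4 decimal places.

Poor units: €50, €60 (q = 2 of N = 8).
Shortfall ratios: (94−50)/94 = 0.4681; (94−60)/94 = 0.3617.
Squared: 0.2191; 0.1308.
Sum = 0.349932; P₂ = 0.349932 / 8 = 0.0437.

0.0437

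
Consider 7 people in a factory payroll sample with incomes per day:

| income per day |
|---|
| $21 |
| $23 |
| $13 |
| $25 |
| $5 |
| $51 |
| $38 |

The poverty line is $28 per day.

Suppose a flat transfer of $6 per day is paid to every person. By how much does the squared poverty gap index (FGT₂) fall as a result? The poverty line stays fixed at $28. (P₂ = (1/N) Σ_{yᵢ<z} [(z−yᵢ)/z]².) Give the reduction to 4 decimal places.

Before: below the line — $5, $13, $21, $23, $25; squared poverty gap index (FGT₂) = 0.152515.
After the $6 transfer: below the line — $11, $19, $27; squared poverty gap index (FGT₂) = 0.067602.
Reduction = 0.152515 − 0.067602 = 0.0849.

0.0849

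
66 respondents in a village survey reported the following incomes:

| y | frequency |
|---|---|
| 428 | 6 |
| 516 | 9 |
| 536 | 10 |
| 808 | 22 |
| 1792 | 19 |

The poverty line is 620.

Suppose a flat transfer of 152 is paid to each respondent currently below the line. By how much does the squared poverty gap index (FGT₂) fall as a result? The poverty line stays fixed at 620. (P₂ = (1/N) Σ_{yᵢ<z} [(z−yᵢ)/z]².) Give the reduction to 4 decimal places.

0.0150

Before: below the line — 6×428, 9×516, 10×536; squared poverty gap index (FGT₂) = 0.015336.
After the 152 transfer: below the line — 6×580; squared poverty gap index (FGT₂) = 0.000378.
Reduction = 0.015336 − 0.000378 = 0.0150.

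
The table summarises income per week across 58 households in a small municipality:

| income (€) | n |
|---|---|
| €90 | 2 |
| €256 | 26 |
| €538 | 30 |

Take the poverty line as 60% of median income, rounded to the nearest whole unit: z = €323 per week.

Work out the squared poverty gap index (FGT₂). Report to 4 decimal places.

0.0372

Incomes under z: 2×€90, 26×€256 (q = 28 of N = 58).
Relative gaps: (323−90)/323 = 0.7214 (×2); (323−256)/323 = 0.2074 (×26).
Squared: 0.5204 (×2); 0.0430 (×26).
Sum = 2.159438; P₂ = 2.159438 / 58 = 0.0372.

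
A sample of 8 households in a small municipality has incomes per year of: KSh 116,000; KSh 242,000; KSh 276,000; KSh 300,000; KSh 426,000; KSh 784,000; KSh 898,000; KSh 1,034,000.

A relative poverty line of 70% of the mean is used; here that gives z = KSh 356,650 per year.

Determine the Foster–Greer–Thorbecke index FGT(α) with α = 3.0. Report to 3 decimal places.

0.044

Incomes under z: KSh 116,000, KSh 242,000, KSh 276,000, KSh 300,000 (q = 4 of N = 8).
Relative gaps: (356650−116000)/356650 = 0.6748; (356650−242000)/356650 = 0.3215; (356650−276000)/356650 = 0.2261; (356650−300000)/356650 = 0.1588.
Raised to α = 3.0: 0.30721; 0.03322; 0.01156; 0.00401.
Sum = 0.355997; FGT(3.0) = 0.355997 / 8 = 0.044.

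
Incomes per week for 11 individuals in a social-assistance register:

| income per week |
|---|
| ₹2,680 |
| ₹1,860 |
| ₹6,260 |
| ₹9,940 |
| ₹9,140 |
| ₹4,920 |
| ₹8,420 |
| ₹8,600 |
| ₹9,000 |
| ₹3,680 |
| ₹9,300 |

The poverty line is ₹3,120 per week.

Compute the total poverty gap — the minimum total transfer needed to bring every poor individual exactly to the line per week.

₹1,700

Below the line: ₹1,860, ₹2,680 (q = 2 of N = 11).
Individual gaps: 3120−1860 = 1260; 3120−2680 = 440.
Aggregate gap = ₹1,700.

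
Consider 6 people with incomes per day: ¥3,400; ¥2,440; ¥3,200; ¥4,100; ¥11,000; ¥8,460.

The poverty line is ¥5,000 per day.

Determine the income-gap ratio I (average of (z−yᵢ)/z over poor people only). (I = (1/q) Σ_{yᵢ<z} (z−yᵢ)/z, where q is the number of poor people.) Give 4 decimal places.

0.3430

Incomes under z: ¥2,440, ¥3,200, ¥3,400, ¥4,100 (q = 4 of N = 6).
Relative gaps: 0.5120, 0.3600, 0.3200, 0.1800; sum = 1.372000.
The income-gap ratio divides by q (the poor only): 1.372000 / 4 = 0.3430.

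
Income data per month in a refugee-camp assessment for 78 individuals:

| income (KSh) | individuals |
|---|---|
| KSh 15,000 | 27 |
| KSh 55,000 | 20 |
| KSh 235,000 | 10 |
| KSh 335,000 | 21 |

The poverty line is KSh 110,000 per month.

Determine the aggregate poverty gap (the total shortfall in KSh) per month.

Poor units: 27×KSh 15,000, 20×KSh 55,000 (q = 47 of N = 78).
Individual gaps: 27×(110000−15000) = 2565000; 20×(110000−55000) = 1100000.
Aggregate gap = KSh 3,665,000.

KSh 3,665,000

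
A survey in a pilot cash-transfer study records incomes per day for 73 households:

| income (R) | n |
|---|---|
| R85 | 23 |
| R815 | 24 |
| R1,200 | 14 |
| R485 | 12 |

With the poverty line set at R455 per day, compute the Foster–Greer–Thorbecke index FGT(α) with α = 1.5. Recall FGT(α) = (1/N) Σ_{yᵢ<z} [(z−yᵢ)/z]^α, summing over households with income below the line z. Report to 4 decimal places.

0.2310

Below z: 23×R85 (q = 23 of N = 73).
Relative gaps: (455−85)/455 = 0.8132 (×23).
Raised to α = 1.5: 0.73331 (×23).
Sum = 16.866048; FGT(1.5) = 16.866048 / 73 = 0.2310.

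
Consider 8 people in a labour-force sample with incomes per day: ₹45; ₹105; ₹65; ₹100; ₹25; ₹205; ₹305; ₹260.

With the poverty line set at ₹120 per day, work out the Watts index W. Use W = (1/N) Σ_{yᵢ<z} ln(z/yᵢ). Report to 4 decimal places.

Incomes under z: ₹25, ₹45, ₹65, ₹100, ₹105 (q = 5 of N = 8).
ln(z/y) terms: ln(120/25) = 1.5686; ln(120/45) = 0.9808; ln(120/65) = 0.6131; ln(120/100) = 0.1823; ln(120/105) = 0.1335.
W = 3.478403 / 8 = 0.4348.

0.4348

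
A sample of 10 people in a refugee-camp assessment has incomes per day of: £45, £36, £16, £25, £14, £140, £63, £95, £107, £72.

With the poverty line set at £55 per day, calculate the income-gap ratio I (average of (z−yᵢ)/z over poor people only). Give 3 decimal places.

0.505

Incomes under z: £14, £16, £25, £36, £45 (q = 5 of N = 10).
Shortfall ratios (z−y)/z: 0.7455, 0.7091, 0.5455, 0.3455, 0.1818; sum = 2.527273.
I averages over the q = 5 poor units only: 2.527273 / 5 = 0.505.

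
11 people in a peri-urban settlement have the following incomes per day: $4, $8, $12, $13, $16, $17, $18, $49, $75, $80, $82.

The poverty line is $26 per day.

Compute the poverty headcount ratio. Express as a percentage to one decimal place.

63.6%

7 of the 11 people have income below $26.
H = 7/11 = 63.6%.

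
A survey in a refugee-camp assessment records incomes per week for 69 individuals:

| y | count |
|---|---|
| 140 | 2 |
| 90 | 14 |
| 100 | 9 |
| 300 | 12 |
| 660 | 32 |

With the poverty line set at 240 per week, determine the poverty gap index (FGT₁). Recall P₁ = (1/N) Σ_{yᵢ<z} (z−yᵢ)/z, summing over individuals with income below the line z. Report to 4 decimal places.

0.2150

Poor units: 14×90, 9×100, 2×140 (q = 25 of N = 69).
Shortfall ratios: (240−90)/240 = 0.6250 (×14); (240−100)/240 = 0.5833 (×9); (240−140)/240 = 0.4167 (×2).
Sum of shortfalls = 14.833333; P₁ averages over all N: 14.833333 / 69 = 0.2150.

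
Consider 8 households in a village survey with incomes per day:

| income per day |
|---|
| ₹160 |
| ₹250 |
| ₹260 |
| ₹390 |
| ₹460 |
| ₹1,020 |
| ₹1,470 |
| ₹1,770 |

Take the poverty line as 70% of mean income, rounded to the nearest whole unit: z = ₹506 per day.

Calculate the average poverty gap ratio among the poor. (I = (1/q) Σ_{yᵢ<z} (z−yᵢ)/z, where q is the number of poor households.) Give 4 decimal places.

0.3992

Incomes under z: ₹160, ₹250, ₹260, ₹390, ₹460 (q = 5 of N = 8).
Relative gaps: 0.6838, 0.5059, 0.4862, 0.2292, 0.0909; sum = 1.996047.
The income-gap ratio divides by q (the poor only): 1.996047 / 5 = 0.3992.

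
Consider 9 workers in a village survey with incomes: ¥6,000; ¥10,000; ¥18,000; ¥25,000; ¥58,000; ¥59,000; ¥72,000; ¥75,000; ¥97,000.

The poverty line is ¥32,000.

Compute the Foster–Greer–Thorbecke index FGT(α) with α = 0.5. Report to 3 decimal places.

Poor units: ¥6,000, ¥10,000, ¥18,000, ¥25,000 (q = 4 of N = 9).
Gap ratios (z−y)/z: (32000−6000)/32000 = 0.8125; (32000−10000)/32000 = 0.6875; (32000−18000)/32000 = 0.4375; (32000−25000)/32000 = 0.2188.
Raised to α = 0.5: 0.90139; 0.82916; 0.66144; 0.46771.
Sum = 2.859689; FGT(0.5) = 2.859689 / 9 = 0.318.

0.318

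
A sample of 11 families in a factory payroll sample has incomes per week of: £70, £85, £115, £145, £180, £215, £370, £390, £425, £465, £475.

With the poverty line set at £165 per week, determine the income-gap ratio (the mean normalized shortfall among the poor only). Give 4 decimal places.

Below the line: £70, £85, £115, £145 (q = 4 of N = 11).
Shortfall ratios (z−y)/z: 0.5758, 0.4848, 0.3030, 0.1212; sum = 1.484848.
The income-gap ratio divides by q (the poor only): 1.484848 / 4 = 0.3712.

0.3712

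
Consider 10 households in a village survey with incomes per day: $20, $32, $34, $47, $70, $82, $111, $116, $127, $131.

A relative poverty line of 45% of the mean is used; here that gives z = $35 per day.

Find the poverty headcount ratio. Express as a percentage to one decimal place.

30.0%

3 of the 10 households have income below $35.
H = 3/10 = 30.0%.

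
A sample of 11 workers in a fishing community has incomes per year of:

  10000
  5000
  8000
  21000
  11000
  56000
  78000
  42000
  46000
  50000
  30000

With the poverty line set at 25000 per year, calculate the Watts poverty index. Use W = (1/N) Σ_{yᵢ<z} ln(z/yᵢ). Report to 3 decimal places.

0.424

Below the line: 5000, 8000, 10000, 11000, 21000 (q = 5 of N = 11).
ln(z/y) terms: ln(25000/5000) = 1.6094; ln(25000/8000) = 1.1394; ln(25000/10000) = 0.9163; ln(25000/11000) = 0.8210; ln(25000/21000) = 0.1744.
W = 4.660497 / 11 = 0.424.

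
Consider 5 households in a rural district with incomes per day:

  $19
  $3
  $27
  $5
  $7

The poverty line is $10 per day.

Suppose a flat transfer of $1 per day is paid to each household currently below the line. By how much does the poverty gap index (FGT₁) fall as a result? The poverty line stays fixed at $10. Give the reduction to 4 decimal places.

0.0600

Before: below the line — $3, $5, $7; poverty gap index (FGT₁) = 0.300000.
After the $1 transfer: below the line — $4, $6, $8; poverty gap index (FGT₁) = 0.240000.
Reduction = 0.300000 − 0.240000 = 0.0600.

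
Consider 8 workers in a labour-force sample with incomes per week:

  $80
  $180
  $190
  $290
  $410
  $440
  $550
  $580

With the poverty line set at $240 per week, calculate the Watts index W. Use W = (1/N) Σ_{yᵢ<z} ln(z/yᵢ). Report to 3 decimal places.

Poor units: $80, $180, $190 (q = 3 of N = 8).
ln(z/y) terms: ln(240/80) = 1.0986; ln(240/180) = 0.2877; ln(240/190) = 0.2336.
W = 1.619909 / 8 = 0.202.

0.202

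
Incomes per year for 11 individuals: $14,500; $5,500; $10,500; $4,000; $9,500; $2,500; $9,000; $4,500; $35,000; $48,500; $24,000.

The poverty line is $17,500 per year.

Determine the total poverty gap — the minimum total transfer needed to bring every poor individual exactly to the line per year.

$80,000

Below the line: $2,500, $4,000, $4,500, $5,500, $9,000, $9,500, $10,500, $14,500 (q = 8 of N = 11).
Individual gaps: 17500−2500 = 15000; 17500−4000 = 13500; 17500−4500 = 13000; 17500−5500 = 12000; 17500−9000 = 8500; 17500−9500 = 8000; 17500−10500 = 7000; 17500−14500 = 3000.
Aggregate gap = $80,000.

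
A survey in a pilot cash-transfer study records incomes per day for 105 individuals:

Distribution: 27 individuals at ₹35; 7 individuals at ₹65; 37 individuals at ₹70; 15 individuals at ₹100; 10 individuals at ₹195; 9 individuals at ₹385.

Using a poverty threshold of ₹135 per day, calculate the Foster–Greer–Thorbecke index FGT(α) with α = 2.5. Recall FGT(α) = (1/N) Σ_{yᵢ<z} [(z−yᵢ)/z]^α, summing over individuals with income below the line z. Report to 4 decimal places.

Poor units: 27×₹35, 7×₹65, 37×₹70, 15×₹100 (q = 86 of N = 105).
Gap ratios (z−y)/z: (135−35)/135 = 0.7407 (×27); (135−65)/135 = 0.5185 (×7); (135−70)/135 = 0.4815 (×37); (135−100)/135 = 0.2593 (×15).
Raised to α = 2.5: 0.47224 (×27); 0.19360 (×7); 0.16086 (×37); 0.03422 (×15).
Sum = 20.570977; FGT(2.5) = 20.570977 / 105 = 0.1959.

0.1959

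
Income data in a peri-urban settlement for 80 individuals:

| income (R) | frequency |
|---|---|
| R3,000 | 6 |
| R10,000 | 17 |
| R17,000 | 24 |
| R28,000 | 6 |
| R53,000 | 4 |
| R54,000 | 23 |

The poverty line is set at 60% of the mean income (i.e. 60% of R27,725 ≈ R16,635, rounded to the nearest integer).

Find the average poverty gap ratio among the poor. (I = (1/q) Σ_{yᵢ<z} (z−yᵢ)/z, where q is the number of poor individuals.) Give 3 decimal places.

0.509

Below z: 6×R3,000, 17×R10,000 (q = 23 of N = 80).
Relative gaps: 0.8197 (×6), 0.3989 (×17); sum = 11.698527.
I averages over the q = 23 poor units only: 11.698527 / 23 = 0.509.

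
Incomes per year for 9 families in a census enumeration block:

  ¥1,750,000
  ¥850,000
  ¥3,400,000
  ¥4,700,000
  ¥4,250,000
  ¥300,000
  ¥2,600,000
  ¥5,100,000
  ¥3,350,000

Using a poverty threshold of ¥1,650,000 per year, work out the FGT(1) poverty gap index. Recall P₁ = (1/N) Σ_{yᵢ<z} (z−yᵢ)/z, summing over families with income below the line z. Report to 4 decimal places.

Incomes under z: ¥300,000, ¥850,000 (q = 2 of N = 9).
Normalized shortfalls: (1650000−300000)/1650000 = 0.8182; (1650000−850000)/1650000 = 0.4848.
Σ = 1.303030. Dividing by the full population N = 9 gives P₁ = 0.1448.

0.1448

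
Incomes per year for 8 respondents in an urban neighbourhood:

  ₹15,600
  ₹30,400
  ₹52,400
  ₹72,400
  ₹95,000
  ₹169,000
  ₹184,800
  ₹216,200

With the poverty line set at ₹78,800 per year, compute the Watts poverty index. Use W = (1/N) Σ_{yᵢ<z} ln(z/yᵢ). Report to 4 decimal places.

Poor units: ₹15,600, ₹30,400, ₹52,400, ₹72,400 (q = 4 of N = 8).
Log shortfalls: ln(78800/15600) = 1.6196; ln(78800/30400) = 0.9525; ln(78800/52400) = 0.4080; ln(78800/72400) = 0.0847.
W = 3.064826 / 8 = 0.3831.

0.3831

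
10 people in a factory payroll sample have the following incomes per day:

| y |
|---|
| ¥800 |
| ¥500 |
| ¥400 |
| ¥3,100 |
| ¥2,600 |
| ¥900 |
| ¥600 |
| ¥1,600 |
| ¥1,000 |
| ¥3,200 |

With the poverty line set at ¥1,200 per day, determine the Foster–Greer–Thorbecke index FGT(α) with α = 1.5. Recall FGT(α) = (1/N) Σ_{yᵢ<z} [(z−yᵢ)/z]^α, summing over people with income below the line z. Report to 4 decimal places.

0.1729

Below z: ¥400, ¥500, ¥600, ¥800, ¥900, ¥1,000 (q = 6 of N = 10).
Gap ratios (z−y)/z: (1200−400)/1200 = 0.6667; (1200−500)/1200 = 0.5833; (1200−600)/1200 = 0.5000; (1200−800)/1200 = 0.3333; (1200−900)/1200 = 0.2500; (1200−1000)/1200 = 0.1667.
Raised to α = 1.5: 0.54433; 0.44553; 0.35355; 0.19245; 0.12500; 0.06804.
Sum = 1.728904; FGT(1.5) = 1.728904 / 10 = 0.1729.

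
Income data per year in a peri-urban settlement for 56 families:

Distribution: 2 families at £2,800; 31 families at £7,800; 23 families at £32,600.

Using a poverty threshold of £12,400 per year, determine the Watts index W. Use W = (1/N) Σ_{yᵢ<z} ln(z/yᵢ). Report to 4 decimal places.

Below the line: 2×£2,800, 31×£7,800 (q = 33 of N = 56).
Log gaps: ln(12400/2800) = 1.4881 (×2); ln(12400/7800) = 0.4636 (×31).
W = 17.346909 / 56 = 0.3098.

0.3098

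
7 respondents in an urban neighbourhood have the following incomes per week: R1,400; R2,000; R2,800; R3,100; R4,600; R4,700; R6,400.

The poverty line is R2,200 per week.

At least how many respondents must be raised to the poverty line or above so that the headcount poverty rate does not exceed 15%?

2 of the 7 respondents are poor, so H = 2/7 = 0.286.
A headcount ratio of at most 15% allows at most ⌊0.15 × 7⌋ = 1 poor respondents.
So at least 2 − 1 = 1 must be lifted.

1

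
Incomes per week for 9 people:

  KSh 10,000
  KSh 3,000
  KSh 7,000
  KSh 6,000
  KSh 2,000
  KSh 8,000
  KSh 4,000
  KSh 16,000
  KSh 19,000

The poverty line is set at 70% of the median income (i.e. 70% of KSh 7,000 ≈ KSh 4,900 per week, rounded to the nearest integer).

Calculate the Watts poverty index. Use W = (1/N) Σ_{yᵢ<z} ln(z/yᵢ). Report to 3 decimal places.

0.177

Incomes under z: KSh 2,000, KSh 3,000, KSh 4,000 (q = 3 of N = 9).
Log gaps: ln(4900/2000) = 0.8961; ln(4900/3000) = 0.4906; ln(4900/4000) = 0.2029.
W = 1.589652 / 9 = 0.177.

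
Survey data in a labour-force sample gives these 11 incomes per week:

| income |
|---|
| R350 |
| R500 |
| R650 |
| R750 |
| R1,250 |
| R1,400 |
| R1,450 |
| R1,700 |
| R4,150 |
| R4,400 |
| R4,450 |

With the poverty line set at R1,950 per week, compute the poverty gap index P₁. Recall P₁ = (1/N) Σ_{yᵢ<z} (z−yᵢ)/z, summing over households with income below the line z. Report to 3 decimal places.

Poor units: R350, R500, R650, R750, R1,250, R1,400, R1,450, R1,700 (q = 8 of N = 11).
Gap ratios (z−y)/z: (1950−350)/1950 = 0.8205; (1950−500)/1950 = 0.7436; (1950−650)/1950 = 0.6667; (1950−750)/1950 = 0.6154; (1950−1250)/1950 = 0.3590; (1950−1400)/1950 = 0.2821; (1950−1450)/1950 = 0.2564; (1950−1700)/1950 = 0.1282.
Sum of shortfalls = 3.871795; P₁ averages over all N: 3.871795 / 11 = 0.352.

0.352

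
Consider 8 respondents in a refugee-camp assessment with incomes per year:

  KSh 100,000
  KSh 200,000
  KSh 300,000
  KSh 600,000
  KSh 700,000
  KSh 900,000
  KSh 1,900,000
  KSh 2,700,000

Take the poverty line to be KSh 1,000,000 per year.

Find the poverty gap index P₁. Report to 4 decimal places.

0.4000

Below the line: KSh 100,000, KSh 200,000, KSh 300,000, KSh 600,000, KSh 700,000, KSh 900,000 (q = 6 of N = 8).
Shortfall ratios: (1000000−100000)/1000000 = 0.9000; (1000000−200000)/1000000 = 0.8000; (1000000−300000)/1000000 = 0.7000; (1000000−600000)/1000000 = 0.4000; (1000000−700000)/1000000 = 0.3000; (1000000−900000)/1000000 = 0.1000.
Sum of shortfalls = 3.200000; P₁ averages over all N: 3.200000 / 8 = 0.4000.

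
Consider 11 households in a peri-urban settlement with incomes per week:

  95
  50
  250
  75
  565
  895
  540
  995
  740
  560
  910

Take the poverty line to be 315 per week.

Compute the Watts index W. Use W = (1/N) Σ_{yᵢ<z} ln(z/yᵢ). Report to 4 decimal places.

0.4278

Poor units: 50, 75, 95, 250 (q = 4 of N = 11).
ln(z/y) terms: ln(315/50) = 1.8405; ln(315/75) = 1.4351; ln(315/95) = 1.1987; ln(315/250) = 0.2311.
W = 4.705442 / 11 = 0.4278.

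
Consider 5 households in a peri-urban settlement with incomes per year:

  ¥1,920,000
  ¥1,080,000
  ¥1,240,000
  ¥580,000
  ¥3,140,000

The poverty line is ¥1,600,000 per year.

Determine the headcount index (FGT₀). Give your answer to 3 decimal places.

3 of the 5 households have income below ¥1,600,000.
H = 3/5 = 0.600.

0.600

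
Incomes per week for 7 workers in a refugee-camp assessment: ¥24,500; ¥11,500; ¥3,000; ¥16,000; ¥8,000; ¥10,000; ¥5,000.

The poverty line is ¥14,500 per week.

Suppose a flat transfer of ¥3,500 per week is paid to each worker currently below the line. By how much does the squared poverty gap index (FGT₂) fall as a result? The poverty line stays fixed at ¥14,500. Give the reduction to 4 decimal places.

0.1250

Before: below the line — ¥3,000, ¥5,000, ¥8,000, ¥10,000, ¥11,500; squared poverty gap index (FGT₂) = 0.199762.
After the ¥3,500 transfer: below the line — ¥6,500, ¥8,500, ¥11,500, ¥13,500; squared poverty gap index (FGT₂) = 0.074741.
Reduction = 0.199762 − 0.074741 = 0.1250.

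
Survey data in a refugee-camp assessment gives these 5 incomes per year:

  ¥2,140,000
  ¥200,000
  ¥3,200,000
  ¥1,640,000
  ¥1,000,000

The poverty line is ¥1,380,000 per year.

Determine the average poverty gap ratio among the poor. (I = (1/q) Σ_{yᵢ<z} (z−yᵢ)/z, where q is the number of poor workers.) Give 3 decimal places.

0.565

Below the line: ¥200,000, ¥1,000,000 (q = 2 of N = 5).
Relative gaps: 0.8551, 0.2754; sum = 1.130435.
I averages over the q = 2 poor units only: 1.130435 / 2 = 0.565.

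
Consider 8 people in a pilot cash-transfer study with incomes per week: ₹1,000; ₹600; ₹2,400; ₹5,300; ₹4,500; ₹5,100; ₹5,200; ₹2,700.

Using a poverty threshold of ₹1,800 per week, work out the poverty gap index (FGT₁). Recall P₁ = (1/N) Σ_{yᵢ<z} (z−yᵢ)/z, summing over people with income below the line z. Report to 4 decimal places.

Below z: ₹600, ₹1,000 (q = 2 of N = 8).
Relative gaps: (1800−600)/1800 = 0.6667; (1800−1000)/1800 = 0.4444.
Σ = 1.111111. Dividing by the full population N = 8 gives P₁ = 0.1389.

0.1389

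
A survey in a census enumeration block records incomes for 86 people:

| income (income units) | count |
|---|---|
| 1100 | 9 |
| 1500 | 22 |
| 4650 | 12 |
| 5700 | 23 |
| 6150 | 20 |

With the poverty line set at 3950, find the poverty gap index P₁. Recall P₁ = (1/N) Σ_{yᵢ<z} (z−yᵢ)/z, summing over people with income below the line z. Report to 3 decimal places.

Incomes under z: 9×1100, 22×1500 (q = 31 of N = 86).
Relative gaps: (3950−1100)/3950 = 0.7215 (×9); (3950−1500)/3950 = 0.6203 (×22).
Sum of shortfalls = 20.139241; P₁ averages over all N: 20.139241 / 86 = 0.234.

0.234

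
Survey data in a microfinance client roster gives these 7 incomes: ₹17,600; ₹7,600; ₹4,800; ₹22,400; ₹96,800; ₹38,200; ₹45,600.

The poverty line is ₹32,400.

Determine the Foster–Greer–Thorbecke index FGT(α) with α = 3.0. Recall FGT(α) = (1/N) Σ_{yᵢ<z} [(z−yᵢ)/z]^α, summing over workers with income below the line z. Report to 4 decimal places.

Below z: ₹4,800, ₹7,600, ₹17,600, ₹22,400 (q = 4 of N = 7).
Normalized shortfalls: (32400−4800)/32400 = 0.8519; (32400−7600)/32400 = 0.7654; (32400−17600)/32400 = 0.4568; (32400−22400)/32400 = 0.3086.
Raised to α = 3.0: 0.61815; 0.44846; 0.09531; 0.02940.
Sum = 1.191318; FGT(3.0) = 1.191318 / 7 = 0.1702.

0.1702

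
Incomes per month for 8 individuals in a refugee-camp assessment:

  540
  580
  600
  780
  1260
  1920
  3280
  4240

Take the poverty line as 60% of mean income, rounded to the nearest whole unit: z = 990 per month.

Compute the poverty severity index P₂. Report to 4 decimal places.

0.0723

Below z: 540, 580, 600, 780 (q = 4 of N = 8).
Shortfall ratios: (990−540)/990 = 0.4545; (990−580)/990 = 0.4141; (990−600)/990 = 0.3939; (990−780)/990 = 0.2121.
Squared: 0.2066; 0.1715; 0.1552; 0.0450.
Sum = 0.578308; P₂ = 0.578308 / 8 = 0.0723.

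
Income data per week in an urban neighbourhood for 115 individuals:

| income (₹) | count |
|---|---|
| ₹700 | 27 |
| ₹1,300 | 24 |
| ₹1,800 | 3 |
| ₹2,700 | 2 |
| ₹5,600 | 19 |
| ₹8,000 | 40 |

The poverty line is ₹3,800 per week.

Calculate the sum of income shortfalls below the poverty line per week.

Below z: 27×₹700, 24×₹1,300, 3×₹1,800, 2×₹2,700 (q = 56 of N = 115).
Individual gaps: 27×(3800−700) = 83700; 24×(3800−1300) = 60000; 3×(3800−1800) = 6000; 2×(3800−2700) = 2200.
Aggregate gap = ₹151,900.

₹151,900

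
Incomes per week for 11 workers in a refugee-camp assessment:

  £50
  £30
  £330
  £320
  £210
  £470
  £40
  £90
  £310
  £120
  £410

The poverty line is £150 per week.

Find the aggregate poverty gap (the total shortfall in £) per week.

£420

Incomes under z: £30, £40, £50, £90, £120 (q = 5 of N = 11).
Individual gaps: 150−30 = 120; 150−40 = 110; 150−50 = 100; 150−90 = 60; 150−120 = 30.
Aggregate gap = £420.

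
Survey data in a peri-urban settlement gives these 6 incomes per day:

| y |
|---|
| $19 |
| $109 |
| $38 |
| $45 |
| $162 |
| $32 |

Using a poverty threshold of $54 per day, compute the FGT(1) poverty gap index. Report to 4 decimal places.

Below z: $19, $32, $38, $45 (q = 4 of N = 6).
Relative gaps: (54−19)/54 = 0.6481; (54−32)/54 = 0.4074; (54−38)/54 = 0.2963; (54−45)/54 = 0.1667.
Σ = 1.518519. Dividing by the full population N = 6 gives P₁ = 0.2531.

0.2531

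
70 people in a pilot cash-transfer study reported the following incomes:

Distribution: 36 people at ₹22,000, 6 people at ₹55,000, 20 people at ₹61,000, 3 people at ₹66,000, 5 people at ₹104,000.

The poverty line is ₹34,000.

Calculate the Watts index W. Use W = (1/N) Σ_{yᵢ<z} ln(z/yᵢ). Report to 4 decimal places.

Below the line: 36×₹22,000 (q = 36 of N = 70).
Log gaps: ln(34000/22000) = 0.4353 (×36).
W = 15.671451 / 70 = 0.2239.

0.2239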